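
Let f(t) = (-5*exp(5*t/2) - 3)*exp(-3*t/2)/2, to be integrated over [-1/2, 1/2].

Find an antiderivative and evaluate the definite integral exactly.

Antiderivative: F(t) = (2 - 5*exp(5*t/2))*exp(-3*t/2)/2; value = -5*exp(1/2)/2 - exp(3/4) + exp(-3/4) + 5*exp(-1/2)/2

For F(t) to be correct the identity F'(t) - f(t) = 0 must hold.
F(t) = (2 - 5*exp(5*t/2))*exp(-3*t/2)/2 is an antiderivative of f.
Check: d/dt[(2 - 5*exp(5*t/2))*exp(-3*t/2)/2] = (-5*exp(5*t/2) - 3)*exp(-3*t/2)/2 = f(t).
F(1/2) = -5*exp(1/2)/2 + exp(-3/4); F(-1/2) = -5*exp(-1/2)/2 + exp(3/4).
Integral = F(1/2) - F(-1/2) = -5*exp(1/2)/2 - exp(3/4) + exp(-3/4) + 5*exp(-1/2)/2.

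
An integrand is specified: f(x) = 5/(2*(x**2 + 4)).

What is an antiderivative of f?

Whatever form F(x) takes, F'(x) = f(x) is non-negotiable.
Check: d/dx[5*atan(x/2)/4] = 5/(2*x**2 + 8), which equals f(x).

An antiderivative is F(x) = 5*atan(x/2)/4.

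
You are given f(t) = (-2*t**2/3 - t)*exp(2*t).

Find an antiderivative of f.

An antiderivative is F(t) = -(4*t**2 + 2*t - 1)*exp(2*t)/12.

f has the shape u'v + uv' for u = -t**2/3 - t/6 + 1/12 and v = exp(2*t) — it is the derivative of the product u*v.
Check: d/dt[-(4*t**2 + 2*t - 1)*exp(2*t)/12] = -2*t**2*exp(2*t)/3 - t*exp(2*t), which equals f(t).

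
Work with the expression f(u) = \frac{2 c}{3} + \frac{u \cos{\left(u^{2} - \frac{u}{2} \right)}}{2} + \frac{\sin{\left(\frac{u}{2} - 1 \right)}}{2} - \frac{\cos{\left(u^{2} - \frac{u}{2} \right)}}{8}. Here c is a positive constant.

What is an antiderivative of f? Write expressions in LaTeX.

An antiderivative is F(u) = \frac{2 c u}{3} + \frac{\sin{\left(u^{2} - \frac{u}{2} \right)}}{4} - \cos{\left(\frac{u}{2} - 1 \right)}.

Integrate term by term and add the pieces.
Check: d/du[\frac{2 c u}{3} + \frac{\sin{\left(u^{2} - \frac{u}{2} \right)}}{4} - \cos{\left(\frac{u}{2} - 1 \right)}] = \frac{2 c}{3} + \frac{u \cos{\left(u^{2} - \frac{u}{2} \right)}}{2} + \frac{\sin{\left(\frac{u}{2} - 1 \right)}}{2} - \frac{\cos{\left(u^{2} - \frac{u}{2} \right)}}{8} = f(u).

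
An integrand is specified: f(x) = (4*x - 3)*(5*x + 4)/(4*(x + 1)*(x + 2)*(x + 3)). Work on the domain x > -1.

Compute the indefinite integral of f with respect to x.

Factor the denominator (4*(x + 1)*(x + 2)*(x + 3)) and decompose: f = 165/(8*(x + 3)) - 33/(2*(x + 2)) + 7/(8*(x + 1)); each piece integrates to a log, atan, or power term.
Check: d/dx[(7*log(x + 1) - 132*log(x + 2) + 165*log(x + 3))/8] = (20*x**2 + x - 12)/(4*x**3 + 24*x**2 + 44*x + 24), which equals f(x).

F(x) = (7*log(x + 1) - 132*log(x + 2) + 165*log(x + 3))/8 + C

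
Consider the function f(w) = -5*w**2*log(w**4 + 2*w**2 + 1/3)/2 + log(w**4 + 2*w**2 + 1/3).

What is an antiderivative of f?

Integrate term by term and add the pieces.
Check: d/dw[10*w**3/9 - 22*w/3 + (-5*w**3/6 + w)*log(w**4 + 2*w**2 + 1/3) + 2*sqrt(211/36 - 743*sqrt(6)/324)*atan(939*w/(5*sqrt(6)*sqrt(1899 - 743*sqrt(6)) + 33*sqrt(1899 - 743*sqrt(6)))) - 2*sqrt(743*sqrt(6)/324 + 211/36)*atan(939*w/(-33*sqrt(743*sqrt(6) + 1899) + 5*sqrt(6)*sqrt(743*sqrt(6) + 1899)))] = -5*w**2*log(w**4 + 2*w**2 + 1/3)/2 + log(w**4 + 2*w**2 + 1/3) = f(w).

An antiderivative is F(w) = 10*w**3/9 - 22*w/3 + (-5*w**3/6 + w)*log(w**4 + 2*w**2 + 1/3) + 2*sqrt(211/36 - 743*sqrt(6)/324)*atan(939*w/(5*sqrt(6)*sqrt(1899 - 743*sqrt(6)) + 33*sqrt(1899 - 743*sqrt(6)))) - 2*sqrt(743*sqrt(6)/324 + 211/36)*atan(939*w/(-33*sqrt(743*sqrt(6) + 1899) + 5*sqrt(6)*sqrt(743*sqrt(6) + 1899))).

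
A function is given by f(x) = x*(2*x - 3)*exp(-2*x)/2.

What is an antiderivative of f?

An antiderivative is F(x) = -(4*x**2 - 2*x - 1)*exp(-2*x)/8.

Recognize the product-rule pattern: f = u'v + uv' with u = -x**2/2 + x/4 + 1/8, v = exp(-2*x), so integration by parts undoes it.
Check: d/dx[-(4*x**2 - 2*x - 1)*exp(-2*x)/8] = (2*x**2 - 3*x)*exp(-2*x)/2, which equals f(x).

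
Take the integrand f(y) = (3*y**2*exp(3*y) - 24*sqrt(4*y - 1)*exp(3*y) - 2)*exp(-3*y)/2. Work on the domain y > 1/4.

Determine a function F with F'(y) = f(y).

An antiderivative is F(y) = y**3/2 - 8*y*sqrt(4*y - 1) + 2*sqrt(4*y - 1) + exp(-3*y)/3.

Recover f(y) by differentiating a candidate F(y); any mismatch rules it out.
Check: d/dy[y**3/2 - 8*y*sqrt(4*y - 1) + 2*sqrt(4*y - 1) + exp(-3*y)/3] = (3*y**2*sqrt(4*y - 1)*exp(3*y) - 96*y*exp(3*y) - 2*sqrt(4*y - 1) + 24*exp(3*y))*exp(-3*y)/(2*sqrt(4*y - 1)), which equals f(y).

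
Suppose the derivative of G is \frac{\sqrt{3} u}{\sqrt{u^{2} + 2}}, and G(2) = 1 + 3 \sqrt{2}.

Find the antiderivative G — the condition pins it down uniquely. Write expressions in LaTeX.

G(u) = \sqrt{3} \sqrt{u^{2} + 2} + 1

G'(u) matches the chain-rule pattern g'(h)*h' with inner function h(u) = 3 u^{2} + 6; substituting w = h(u) collapses the integral.
A general antiderivative is \sqrt{3 u^{2} + 6} + C.
The condition gives C = 1 + 3 \sqrt{2} - (3 \sqrt{2}) = 1.
So G(u) = \sqrt{3} \sqrt{u^{2} + 2} + 1.
Check: d/du[\sqrt{3} \sqrt{u^{2} + 2} + 1] = \frac{\sqrt{3} u}{\sqrt{u^{2} + 2}} = G'(u).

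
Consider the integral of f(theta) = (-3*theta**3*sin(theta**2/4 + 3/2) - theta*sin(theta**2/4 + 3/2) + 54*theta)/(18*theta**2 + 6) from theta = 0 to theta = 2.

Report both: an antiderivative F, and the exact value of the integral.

Since d/dtheta undoes antidifferentiation here, F'(theta) = f(theta) is required of F(theta).
F(theta) = (9*log(2*theta**2 + 2/3) + 2*cos(theta**2/4 + 3/2))/6 is an antiderivative of f.
Check: d/dtheta[(9*log(2*theta**2 + 2/3) + 2*cos(theta**2/4 + 3/2))/6] = (-3*theta**3*sin(theta**2/4 + 3/2) - theta*sin(theta**2/4 + 3/2) + 54*theta)/(18*theta**2 + 6) = f(theta).
F(2) = cos(5/2)/3 + 3*log(26/3)/2; F(0) = 3*log(2/3)/2 + cos(3/2)/3.
Integral = F(2) - F(0) = cos(5/2)/3 - cos(3/2)/3 - 3*log(2/3)/2 + 3*log(26/3)/2.

Antiderivative: F(theta) = (9*log(2*theta**2 + 2/3) + 2*cos(theta**2/4 + 3/2))/6; value = cos(5/2)/3 - cos(3/2)/3 - 3*log(2/3)/2 + 3*log(26/3)/2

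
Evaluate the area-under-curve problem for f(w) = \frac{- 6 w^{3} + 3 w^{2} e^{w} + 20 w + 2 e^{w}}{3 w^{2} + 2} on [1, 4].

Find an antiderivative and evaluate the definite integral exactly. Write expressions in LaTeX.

Antiderivative: F(w) = - w^{2} + e^{w} + 4 \log{\left(w^{2} + \frac{2}{3} \right)}; value = -15 - e - 4 \log{\left(\frac{5}{3} \right)} + 4 \log{\left(\frac{50}{3} \right)} + e^{4}

Check any antiderivative F(w) by computing F'(w) and comparing it with f(w).
F(w) = - w^{2} + e^{w} + 4 \log{\left(w^{2} + \frac{2}{3} \right)} is an antiderivative of f.
Check: d/dw[- w^{2} + e^{w} + 4 \log{\left(w^{2} + \frac{2}{3} \right)}] = \frac{- 6 w^{3} + 3 w^{2} e^{w} + 20 w + 2 e^{w}}{3 w^{2} + 2} = f(w).
F(4) = -16 + 4 \log{\left(\frac{50}{3} \right)} + e^{4}; F(1) = -1 + 4 \log{\left(\frac{5}{3} \right)} + e.
Integral = F(4) - F(1) = -15 - e - 4 \log{\left(\frac{5}{3} \right)} + 4 \log{\left(\frac{50}{3} \right)} + e^{4}.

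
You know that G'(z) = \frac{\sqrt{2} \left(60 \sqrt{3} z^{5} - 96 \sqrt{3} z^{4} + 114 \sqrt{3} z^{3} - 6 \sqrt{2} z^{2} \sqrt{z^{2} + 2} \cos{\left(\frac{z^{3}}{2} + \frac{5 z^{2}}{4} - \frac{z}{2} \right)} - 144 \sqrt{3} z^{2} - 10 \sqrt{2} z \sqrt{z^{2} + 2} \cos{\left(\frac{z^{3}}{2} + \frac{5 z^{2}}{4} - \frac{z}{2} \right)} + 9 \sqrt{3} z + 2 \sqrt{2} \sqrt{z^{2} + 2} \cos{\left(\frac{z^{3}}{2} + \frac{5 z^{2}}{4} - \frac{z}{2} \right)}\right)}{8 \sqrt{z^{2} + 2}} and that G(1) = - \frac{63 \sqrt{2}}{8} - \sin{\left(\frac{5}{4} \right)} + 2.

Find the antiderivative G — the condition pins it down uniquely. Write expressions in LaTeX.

A candidate passes only if d/dz[G] lands on the given G'(z) exactly.
A general antiderivative is - 3 \sqrt{\frac{3 z^{2}}{2} + 3} \left(- z^{4} + 2 z^{3} - \frac{z^{2}}{2} + \frac{5}{4}\right) - \sin{\left(\frac{z^{3}}{2} + \frac{5 z^{2}}{4} - \frac{z}{2} \right)} + C.
The condition gives C = - \frac{63 \sqrt{2}}{8} - \sin{\left(\frac{5}{4} \right)} + 2 - (- \frac{63 \sqrt{2}}{8} - \sin{\left(\frac{5}{4} \right)}) = 2.
So G(z) = \frac{\sqrt{2} \left(12 \sqrt{3} z^{4} \sqrt{z^{2} + 2} - 24 \sqrt{3} z^{3} \sqrt{z^{2} + 2} + 6 \sqrt{3} z^{2} \sqrt{z^{2} + 2} - 15 \sqrt{3} \sqrt{z^{2} + 2} - 4 \sqrt{2} \sin{\left(\frac{z^{3}}{2} + \frac{5 z^{2}}{4} - \frac{z}{2} \right)} + 8 \sqrt{2}\right)}{8}.
Check: d/dz[\frac{\sqrt{2} \left(12 \sqrt{3} z^{4} \sqrt{z^{2} + 2} - 24 \sqrt{3} z^{3} \sqrt{z^{2} + 2} + 6 \sqrt{3} z^{2} \sqrt{z^{2} + 2} - 15 \sqrt{3} \sqrt{z^{2} + 2} - 4 \sqrt{2} \sin{\left(\frac{z^{3}}{2} + \frac{5 z^{2}}{4} - \frac{z}{2} \right)} + 8 \sqrt{2}\right)}{8}] = \frac{60 \sqrt{6} z^{5} - 96 \sqrt{6} z^{4} + 114 \sqrt{6} z^{3} - 12 z^{2} \sqrt{z^{2} + 2} \cos{\left(\frac{z^{3}}{2} + \frac{5 z^{2}}{4} - \frac{z}{2} \right)} - 144 \sqrt{6} z^{2} - 20 z \sqrt{z^{2} + 2} \cos{\left(\frac{z^{3}}{2} + \frac{5 z^{2}}{4} - \frac{z}{2} \right)} + 9 \sqrt{6} z + 4 \sqrt{z^{2} + 2} \cos{\left(\frac{z^{3}}{2} + \frac{5 z^{2}}{4} - \frac{z}{2} \right)}}{8 \sqrt{z^{2} + 2}}, which equals G'(z).

G(z) = \frac{\sqrt{2} \left(12 \sqrt{3} z^{4} \sqrt{z^{2} + 2} - 24 \sqrt{3} z^{3} \sqrt{z^{2} + 2} + 6 \sqrt{3} z^{2} \sqrt{z^{2} + 2} - 15 \sqrt{3} \sqrt{z^{2} + 2} - 4 \sqrt{2} \sin{\left(\frac{z^{3}}{2} + \frac{5 z^{2}}{4} - \frac{z}{2} \right)} + 8 \sqrt{2}\right)}{8}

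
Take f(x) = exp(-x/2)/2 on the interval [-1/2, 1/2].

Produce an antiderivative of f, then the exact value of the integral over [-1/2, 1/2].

A candidate is checked by its d/dx: the result must match f(x).
F(x) = -exp(-x/2) is an antiderivative of f.
Check: d/dx[-exp(-x/2)] = exp(-x/2)/2 = f(x).
F(1/2) = -exp(-1/4); F(-1/2) = -exp(1/4).
Integral = F(1/2) - F(-1/2) = -exp(-1/4) + exp(1/4).

Antiderivative: F(x) = -exp(-x/2); value = -exp(-1/4) + exp(1/4)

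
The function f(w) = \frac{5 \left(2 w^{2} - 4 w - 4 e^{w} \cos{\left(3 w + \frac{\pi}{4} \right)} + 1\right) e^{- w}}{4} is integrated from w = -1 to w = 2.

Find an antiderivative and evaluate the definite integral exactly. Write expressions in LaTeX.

Check any antiderivative F(w) by computing F'(w) and comparing it with f(w).
F(w) = - \frac{5 \left(6 w^{2} + 4 e^{w} \sin{\left(3 w + \frac{\pi}{4} \right)} + 3\right) e^{- w}}{12} is an antiderivative of f.
Check: d/dw[- \frac{5 \left(6 w^{2} + 4 e^{w} \sin{\left(3 w + \frac{\pi}{4} \right)} + 3\right) e^{- w}}{12}] = \frac{\left(10 w^{2} - 20 w - 20 e^{w} \cos{\left(3 w + \frac{\pi}{4} \right)} + 5\right) e^{- w}}{4}, which equals f(w).
F(2) = - \frac{45}{4 e^{2}} - \frac{5 \sin{\left(\frac{\pi}{4} + 6 \right)}}{3}; F(-1) = - \frac{15 e}{4} - \frac{5 \cos{\left(\frac{\pi}{4} + 3 \right)}}{3}.
Integral = F(2) - F(-1) = - \frac{45}{4 e^{2}} + \frac{5 \cos{\left(\frac{\pi}{4} + 3 \right)}}{3} - \frac{5 \sin{\left(\frac{\pi}{4} + 6 \right)}}{3} + \frac{15 e}{4}.

Antiderivative: F(w) = - \frac{5 \left(6 w^{2} + 4 e^{w} \sin{\left(3 w + \frac{\pi}{4} \right)} + 3\right) e^{- w}}{12}; value = - \frac{45}{4 e^{2}} + \frac{5 \cos{\left(\frac{\pi}{4} + 3 \right)}}{3} - \frac{5 \sin{\left(\frac{\pi}{4} + 6 \right)}}{3} + \frac{15 e}{4}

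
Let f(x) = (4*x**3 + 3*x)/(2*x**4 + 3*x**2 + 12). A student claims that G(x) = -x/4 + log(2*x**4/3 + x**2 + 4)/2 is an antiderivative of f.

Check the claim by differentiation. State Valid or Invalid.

d/dx[G] = (-2*x**4 + 16*x**3 - 3*x**2 + 12*x - 12)/(8*x**4 + 12*x**2 + 48)
d/dx[G] - f(x) = -1/4 != 0.

Invalid: d/dx[G] - f = -1/4, which is not 0.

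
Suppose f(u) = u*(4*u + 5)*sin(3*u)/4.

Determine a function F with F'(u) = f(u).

An antiderivative is F(u) = -(36*u**2*cos(3*u) - 24*u*sin(3*u) + 45*u*cos(3*u) - 15*sin(3*u) - 8*cos(3*u))/108.

Whatever form F(u) takes, F'(u) = f(u) is non-negotiable.
Check: d/du[-(36*u**2*cos(3*u) - 24*u*sin(3*u) + 45*u*cos(3*u) - 15*sin(3*u) - 8*cos(3*u))/108] = u**2*sin(3*u) + 5*u*sin(3*u)/4, which equals f(u).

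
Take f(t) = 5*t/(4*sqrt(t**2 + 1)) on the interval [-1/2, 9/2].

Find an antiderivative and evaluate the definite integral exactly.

The substitution u = t**2 + 1 works: f is exactly (dF/du)*(du/dt) for that inner function.
F(t) = 5*sqrt(t**2 + 1)/4 is an antiderivative of f.
Check: d/dt[5*sqrt(t**2 + 1)/4] = 5*t/(4*sqrt(t**2 + 1)) = f(t).
F(9/2) = 5*sqrt(85)/8; F(-1/2) = 5*sqrt(5)/8.
Integral = F(9/2) - F(-1/2) = -5*sqrt(5)/8 + 5*sqrt(85)/8.

Antiderivative: F(t) = 5*sqrt(t**2 + 1)/4; value = -5*sqrt(5)/8 + 5*sqrt(85)/8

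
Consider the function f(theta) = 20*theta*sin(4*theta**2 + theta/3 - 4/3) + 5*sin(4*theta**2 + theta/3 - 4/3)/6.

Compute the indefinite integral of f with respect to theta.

F(theta) = -5*cos(4*theta**2 + theta/3 - 4/3)/2 + C

f matches the chain-rule pattern g'(h)*h' with inner function h(theta) = 4*theta**2 + theta/3 - 4/3; substituting u = h(theta) collapses the integral.
Check: d/dtheta[-5*cos(4*theta**2 + theta/3 - 4/3)/2] = 20*theta*sin(4*theta**2 + theta/3 - 4/3) + 5*sin(4*theta**2 + theta/3 - 4/3)/6 = f(theta).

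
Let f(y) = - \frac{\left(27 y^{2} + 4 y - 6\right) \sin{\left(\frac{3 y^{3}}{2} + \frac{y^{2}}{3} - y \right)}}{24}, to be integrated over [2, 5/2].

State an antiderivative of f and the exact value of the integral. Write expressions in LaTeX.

Antiderivative: F(y) = \frac{\cos{\left(\frac{3 y^{3}}{2} + \frac{y^{2}}{3} - y \right)}}{4}; value = \frac{\cos{\left(\frac{1105}{48} \right)}}{4} - \frac{\cos{\left(\frac{34}{3} \right)}}{4}

f matches the chain-rule pattern g'(h)*h' with inner function h(y) = \frac{3 y^{3}}{2} + \frac{y^{2}}{3} - y; substituting u = h(y) collapses the integral.
F(y) = \frac{\cos{\left(\frac{3 y^{3}}{2} + \frac{y^{2}}{3} - y \right)}}{4} is an antiderivative of f.
Check: d/dy[\frac{\cos{\left(\frac{3 y^{3}}{2} + \frac{y^{2}}{3} - y \right)}}{4}] = - \frac{9 y^{2} \sin{\left(\frac{3 y^{3}}{2} + \frac{y^{2}}{3} - y \right)}}{8} - \frac{y \sin{\left(\frac{3 y^{3}}{2} + \frac{y^{2}}{3} - y \right)}}{6} + \frac{\sin{\left(\frac{3 y^{3}}{2} + \frac{y^{2}}{3} - y \right)}}{4}, which equals f(y).
F(5/2) = \frac{\cos{\left(\frac{1105}{48} \right)}}{4}; F(2) = \frac{\cos{\left(\frac{34}{3} \right)}}{4}.
Integral = F(5/2) - F(2) = \frac{\cos{\left(\frac{1105}{48} \right)}}{4} - \frac{\cos{\left(\frac{34}{3} \right)}}{4}.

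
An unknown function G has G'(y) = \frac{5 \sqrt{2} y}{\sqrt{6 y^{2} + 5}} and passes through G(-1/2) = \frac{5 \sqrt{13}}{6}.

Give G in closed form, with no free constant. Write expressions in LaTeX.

The substitution u = 3 y^{2} + \frac{5}{2} works: G'(y) is exactly (dG/du)*(du/dy) for that inner function.
A general antiderivative is \frac{5 \sqrt{3 y^{2} + \frac{5}{2}}}{3} + C.
The condition gives C = \frac{5 \sqrt{13}}{6} - (\frac{5 \sqrt{13}}{6}) = 0.
So G(y) = \frac{5 \sqrt{3 y^{2} + \frac{5}{2}}}{3}.
Check: d/dy[\frac{5 \sqrt{3 y^{2} + \frac{5}{2}}}{3}] = \frac{5 \sqrt{2} y}{\sqrt{6 y^{2} + 5}} = G'(y).

G(y) = \frac{5 \sqrt{3 y^{2} + \frac{5}{2}}}{3}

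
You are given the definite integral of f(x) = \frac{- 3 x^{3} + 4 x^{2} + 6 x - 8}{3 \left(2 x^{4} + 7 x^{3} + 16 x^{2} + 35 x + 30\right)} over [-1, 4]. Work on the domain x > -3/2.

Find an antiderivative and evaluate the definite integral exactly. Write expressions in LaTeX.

Antiderivative: F(x) = \frac{765 \log{\left(x + \frac{3}{2} \right)} - 5800 \log{\left(x + 2 \right)} + 560 \log{\left(x^{2} + 5 \right)} + 1694 \sqrt{5} \operatorname{atan}{\left(\frac{\sqrt{5} x}{5} \right)}}{7830}; value = - \frac{212 \log{\left(6 \right)}}{261} + \frac{17 \log{\left(2 \right)}}{174} + \frac{17 \log{\left(\frac{11}{2} \right)}}{174} + \frac{847 \sqrt{5} \operatorname{atan}{\left(\frac{\sqrt{5}}{5} \right)}}{3915} + \frac{56 \log{\left(21 \right)}}{783} + \frac{847 \sqrt{5} \operatorname{atan}{\left(\frac{4 \sqrt{5}}{5} \right)}}{3915}

The denominator factors as 3 \left(x + 2\right) \left(2 x + 3\right) \left(x^{2} + 5\right); partial fractions split f into directly integrable pieces: \frac{7 \left(16 x + 121\right)}{783 \left(x^{2} + 5\right)} + \frac{17}{87 \left(2 x + 3\right)} - \frac{20}{27 \left(x + 2\right)}.
F(x) = \frac{765 \log{\left(x + \frac{3}{2} \right)} - 5800 \log{\left(x + 2 \right)} + 560 \log{\left(x^{2} + 5 \right)} + 1694 \sqrt{5} \operatorname{atan}{\left(\frac{\sqrt{5} x}{5} \right)}}{7830} is an antiderivative of f.
Check: d/dx[\frac{765 \log{\left(x + \frac{3}{2} \right)} - 5800 \log{\left(x + 2 \right)} + 560 \log{\left(x^{2} + 5 \right)} + 1694 \sqrt{5} \operatorname{atan}{\left(\frac{\sqrt{5} x}{5} \right)}}{7830}] = \frac{- 3 x^{3} + 4 x^{2} + 6 x - 8}{6 x^{4} + 21 x^{3} + 48 x^{2} + 105 x + 90}, which equals f(x).
F(4) = - \frac{20 \log{\left(6 \right)}}{27} + \frac{17 \log{\left(\frac{11}{2} \right)}}{174} + \frac{56 \log{\left(21 \right)}}{783} + \frac{847 \sqrt{5} \operatorname{atan}{\left(\frac{4 \sqrt{5}}{5} \right)}}{3915}; F(-1) = - \frac{847 \sqrt{5} \operatorname{atan}{\left(\frac{\sqrt{5}}{5} \right)}}{3915} - \frac{17 \log{\left(2 \right)}}{174} + \frac{56 \log{\left(6 \right)}}{783}.
Integral = F(4) - F(-1) = - \frac{212 \log{\left(6 \right)}}{261} + \frac{17 \log{\left(2 \right)}}{174} + \frac{17 \log{\left(\frac{11}{2} \right)}}{174} + \frac{847 \sqrt{5} \operatorname{atan}{\left(\frac{\sqrt{5}}{5} \right)}}{3915} + \frac{56 \log{\left(21 \right)}}{783} + \frac{847 \sqrt{5} \operatorname{atan}{\left(\frac{4 \sqrt{5}}{5} \right)}}{3915}.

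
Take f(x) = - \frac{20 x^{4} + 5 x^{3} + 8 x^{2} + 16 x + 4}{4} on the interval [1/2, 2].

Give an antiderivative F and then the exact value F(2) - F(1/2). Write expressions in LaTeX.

An antiderivative F(x) passes only if d/dx[F] lands on f(x) exactly.
F(x) = - x^{5} - \frac{5 x^{4}}{16} - \frac{2 x^{3}}{3} - 2 x^{2} - x is an antiderivative of f.
Check: d/dx[- x^{5} - \frac{5 x^{4}}{16} - \frac{2 x^{3}}{3} - 2 x^{2} - x] = - 5 x^{4} - \frac{5 x^{3}}{4} - 2 x^{2} - 4 x - 1, which equals f(x).
F(2) = - \frac{157}{3}; F(1/2) = - \frac{871}{768}.
Integral = F(2) - F(1/2) = - \frac{13107}{256}.

Antiderivative: F(x) = - x^{5} - \frac{5 x^{4}}{16} - \frac{2 x^{3}}{3} - 2 x^{2} - x; value = - \frac{13107}{256}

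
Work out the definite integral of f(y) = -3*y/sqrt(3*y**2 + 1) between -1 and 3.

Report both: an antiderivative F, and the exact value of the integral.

The substitution u = 3*y**2 + 1 works: f is exactly (dF/du)*(du/dy) for that inner function.
F(y) = -sqrt(3*y**2 + 1) is an antiderivative of f.
Check: d/dy[-sqrt(3*y**2 + 1)] = -3*y/sqrt(3*y**2 + 1) = f(y).
F(3) = -2*sqrt(7); F(-1) = -2.
Integral = F(3) - F(-1) = 2 - 2*sqrt(7).

Antiderivative: F(y) = -sqrt(3*y**2 + 1); value = 2 - 2*sqrt(7)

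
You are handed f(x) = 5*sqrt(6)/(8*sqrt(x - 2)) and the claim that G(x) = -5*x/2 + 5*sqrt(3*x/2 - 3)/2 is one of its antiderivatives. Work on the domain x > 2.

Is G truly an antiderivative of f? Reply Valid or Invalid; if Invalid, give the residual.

d/dx[G] = (-20*sqrt(x - 2) + 5*sqrt(6))/(8*sqrt(x - 2))
d/dx[G] - f(x) = -5/2 != 0.

Invalid: d/dx[G] - f = -5/2, which is not 0.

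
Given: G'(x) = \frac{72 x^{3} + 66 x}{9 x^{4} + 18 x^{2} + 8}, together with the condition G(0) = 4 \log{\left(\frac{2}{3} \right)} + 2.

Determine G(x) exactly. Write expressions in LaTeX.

Any candidate G(x) must reproduce the stated G'(x) exactly.
A general antiderivative is \frac{5 \log{\left(\frac{x^{2}}{2} + \frac{2}{3} \right)}}{2} + \frac{3 \log{\left(x^{2} + \frac{2}{3} \right)}}{2} + C.
The condition gives C = 4 \log{\left(\frac{2}{3} \right)} + 2 - (4 \log{\left(\frac{2}{3} \right)}) = 2.
So G(x) = \frac{5 \log{\left(\frac{x^{2}}{2} + \frac{2}{3} \right)}}{2} + \frac{3 \log{\left(x^{2} + \frac{2}{3} \right)}}{2} + 2.
Check: d/dx[\frac{5 \log{\left(\frac{x^{2}}{2} + \frac{2}{3} \right)}}{2} + \frac{3 \log{\left(x^{2} + \frac{2}{3} \right)}}{2} + 2] = \frac{72 x^{3} + 66 x}{9 x^{4} + 18 x^{2} + 8} = G'(x).

G(x) = \frac{5 \log{\left(\frac{x^{2}}{2} + \frac{2}{3} \right)}}{2} + \frac{3 \log{\left(x^{2} + \frac{2}{3} \right)}}{2} + 2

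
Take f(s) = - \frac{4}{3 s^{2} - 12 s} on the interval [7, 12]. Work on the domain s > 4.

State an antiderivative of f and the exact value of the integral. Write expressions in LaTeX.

The denominator factors as 3 s \left(s - 4\right); partial fractions split f into directly integrable pieces: - \frac{1}{3 \left(s - 4\right)} + \frac{1}{3 s}.
F(s) = \frac{\log{\left(s \right)}}{3} - \frac{\log{\left(s - 4 \right)}}{3} is an antiderivative of f.
Check: d/ds[\frac{\log{\left(s \right)}}{3} - \frac{\log{\left(s - 4 \right)}}{3}] = - \frac{4}{3 s^{2} - 12 s} = f(s).
F(12) = - \frac{\log{\left(8 \right)}}{3} + \frac{\log{\left(12 \right)}}{3}; F(7) = - \frac{\log{\left(3 \right)}}{3} + \frac{\log{\left(7 \right)}}{3}.
Integral = F(12) - F(7) = - \frac{\log{\left(8 \right)}}{3} - \frac{\log{\left(7 \right)}}{3} + \frac{\log{\left(3 \right)}}{3} + \frac{\log{\left(12 \right)}}{3}.

Antiderivative: F(s) = \frac{\log{\left(s \right)}}{3} - \frac{\log{\left(s - 4 \right)}}{3}; value = - \frac{\log{\left(8 \right)}}{3} - \frac{\log{\left(7 \right)}}{3} + \frac{\log{\left(3 \right)}}{3} + \frac{\log{\left(12 \right)}}{3}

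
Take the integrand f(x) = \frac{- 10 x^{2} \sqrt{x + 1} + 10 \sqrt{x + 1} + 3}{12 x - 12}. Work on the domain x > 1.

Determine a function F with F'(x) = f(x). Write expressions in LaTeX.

Differentiate the proposed F(x) back; it has to land on f(x) exactly.
Check: d/dx[- \frac{4 x^{2} \sqrt{x + 1} + 8 x \sqrt{x + 1} + 4 \sqrt{x + 1} - 3 \log{\left(2 x - 2 \right)}}{12}] = \frac{- 10 x^{3} - 10 x^{2} + 10 x + 3 \sqrt{x + 1} + 10}{12 x \sqrt{x + 1} - 12 \sqrt{x + 1}}, which equals f(x).

An antiderivative is F(x) = - \frac{4 x^{2} \sqrt{x + 1} + 8 x \sqrt{x + 1} + 4 \sqrt{x + 1} - 3 \log{\left(2 x - 2 \right)}}{12}.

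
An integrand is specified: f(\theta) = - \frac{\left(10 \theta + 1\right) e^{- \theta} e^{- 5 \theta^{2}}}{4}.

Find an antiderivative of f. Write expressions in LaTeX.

f matches the chain-rule pattern g'(h)*h' with inner function h(\theta) = - 5 \theta^{2} - \theta; substituting u = h(\theta) collapses the integral.
Check: d/d\theta[\frac{e^{- \theta} e^{- 5 \theta^{2}}}{4}] = \frac{\left(- 10 \theta - 1\right) e^{- \theta} e^{- 5 \theta^{2}}}{4}, which equals f(\theta).

An antiderivative is F(\theta) = \frac{e^{- \theta} e^{- 5 \theta^{2}}}{4}.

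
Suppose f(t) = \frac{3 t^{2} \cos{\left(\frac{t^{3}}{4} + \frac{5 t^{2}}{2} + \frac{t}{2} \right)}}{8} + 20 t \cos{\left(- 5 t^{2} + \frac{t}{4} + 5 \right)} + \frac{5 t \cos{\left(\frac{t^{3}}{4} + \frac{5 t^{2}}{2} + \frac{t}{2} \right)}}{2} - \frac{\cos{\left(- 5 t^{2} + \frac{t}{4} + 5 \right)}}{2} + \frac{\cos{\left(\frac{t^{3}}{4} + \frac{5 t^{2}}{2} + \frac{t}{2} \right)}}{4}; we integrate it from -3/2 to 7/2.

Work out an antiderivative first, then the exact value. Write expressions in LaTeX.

The integrand splits into summands that can be handled one at a time.
F(t) = - 2 \sin{\left(- 5 t^{2} + \frac{t}{4} + 5 \right)} + \frac{\sin{\left(\frac{t^{3}}{4} + \frac{5 t^{2}}{2} + \frac{t}{2} \right)}}{2} is an antiderivative of f.
Check: d/dt[- 2 \sin{\left(- 5 t^{2} + \frac{t}{4} + 5 \right)} + \frac{\sin{\left(\frac{t^{3}}{4} + \frac{5 t^{2}}{2} + \frac{t}{2} \right)}}{2}] = \frac{3 t^{2} \cos{\left(\frac{t^{3}}{4} + \frac{5 t^{2}}{2} + \frac{t}{2} \right)}}{8} + 20 t \cos{\left(- 5 t^{2} + \frac{t}{4} + 5 \right)} + \frac{5 t \cos{\left(\frac{t^{3}}{4} + \frac{5 t^{2}}{2} + \frac{t}{2} \right)}}{2} - \frac{\cos{\left(- 5 t^{2} + \frac{t}{4} + 5 \right)}}{2} + \frac{\cos{\left(\frac{t^{3}}{4} + \frac{5 t^{2}}{2} + \frac{t}{2} \right)}}{4} = f(t).
F(7/2) = 2 \sin{\left(\frac{443}{8} \right)} + \frac{\sin{\left(\frac{1379}{32} \right)}}{2}; F(-3/2) = \frac{\sin{\left(\frac{129}{32} \right)}}{2} + 2 \sin{\left(\frac{53}{8} \right)}.
Integral = F(7/2) - F(-3/2) = 2 \sin{\left(\frac{443}{8} \right)} - 2 \sin{\left(\frac{53}{8} \right)} + \frac{\sin{\left(\frac{1379}{32} \right)}}{2} - \frac{\sin{\left(\frac{129}{32} \right)}}{2}.

Antiderivative: F(t) = - 2 \sin{\left(- 5 t^{2} + \frac{t}{4} + 5 \right)} + \frac{\sin{\left(\frac{t^{3}}{4} + \frac{5 t^{2}}{2} + \frac{t}{2} \right)}}{2}; value = 2 \sin{\left(\frac{443}{8} \right)} - 2 \sin{\left(\frac{53}{8} \right)} + \frac{\sin{\left(\frac{1379}{32} \right)}}{2} - \frac{\sin{\left(\frac{129}{32} \right)}}{2}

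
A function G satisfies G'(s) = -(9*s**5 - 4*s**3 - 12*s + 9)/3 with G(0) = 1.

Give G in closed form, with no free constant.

The proposed G(s) is checked by its d/ds: the result must match the given G'(s).
A general antiderivative is -s**6/2 + s**4/3 + 2*s**2 - 3*s + C.
The condition gives C = 1 - (0) = 1.
So G(s) = (-3*s**6 + 2*s**4 + 12*s**2 - 18*s + 6)/6.
Check: d/ds[(-3*s**6 + 2*s**4 + 12*s**2 - 18*s + 6)/6] = -3*s**5 + 4*s**3/3 + 4*s - 3, which equals G'(s).

G(s) = (-3*s**6 + 2*s**4 + 12*s**2 - 18*s + 6)/6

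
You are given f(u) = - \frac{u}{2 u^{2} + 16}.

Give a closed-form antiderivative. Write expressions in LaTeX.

An antiderivative is F(u) = - \frac{\log{\left(\frac{u^{2}}{2} + 4 \right)}}{4}.

f matches the chain-rule pattern g'(h)*h' with inner function h(u) = \frac{u^{2}}{2} + 4; substituting w = h(u) collapses the integral.
Check: d/du[- \frac{\log{\left(\frac{u^{2}}{2} + 4 \right)}}{4}] = - \frac{u}{2 u^{2} + 16} = f(u).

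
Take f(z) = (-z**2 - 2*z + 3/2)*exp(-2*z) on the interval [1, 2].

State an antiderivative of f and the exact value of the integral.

f has the shape u'v + uv' for u = z**2/2 + 3*z/2 and v = exp(-2*z) — it is the derivative of the product u*v.
F(z) = (z**2 + 3*z)*exp(-2*z)/2 is an antiderivative of f.
Check: d/dz[(z**2 + 3*z)*exp(-2*z)/2] = (-2*z**2 - 4*z + 3)*exp(-2*z)/2, which equals f(z).
F(2) = 5*exp(-4); F(1) = 2*exp(-2).
Integral = F(2) - F(1) = -2*exp(-2) + 5*exp(-4).

Antiderivative: F(z) = (z**2 + 3*z)*exp(-2*z)/2; value = -2*exp(-2) + 5*exp(-4)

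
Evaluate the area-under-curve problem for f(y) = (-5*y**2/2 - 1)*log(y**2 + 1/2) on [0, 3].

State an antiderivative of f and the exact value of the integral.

Recover f(y) by differentiating a candidate F(y); any mismatch rules it out.
F(y) = (20*y**3 + 6*y*(-5*y**2 - 6)*log(y**2 + 1/2) + 42*y - 21*sqrt(2)*atan(sqrt(2)*y))/36 is an antiderivative of f.
Check: d/dy[(20*y**3 + 6*y*(-5*y**2 - 6)*log(y**2 + 1/2) + 42*y - 21*sqrt(2)*atan(sqrt(2)*y))/36] = -5*y**2*log(y**2 + 1/2)/2 - log(y**2 + 1/2), which equals f(y).
F(3) = -51*log(19/2)/2 - 7*sqrt(2)*atan(3*sqrt(2))/12 + 37/2; F(0) = 0.
Integral = F(3) - F(0) = -51*log(19/2)/2 - 7*sqrt(2)*atan(3*sqrt(2))/12 + 37/2.

Antiderivative: F(y) = (20*y**3 + 6*y*(-5*y**2 - 6)*log(y**2 + 1/2) + 42*y - 21*sqrt(2)*atan(sqrt(2)*y))/36; value = -51*log(19/2)/2 - 7*sqrt(2)*atan(3*sqrt(2))/12 + 37/2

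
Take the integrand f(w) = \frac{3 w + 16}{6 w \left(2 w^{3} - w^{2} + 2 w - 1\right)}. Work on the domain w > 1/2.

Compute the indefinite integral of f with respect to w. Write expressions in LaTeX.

The denominator factors as 6 w \left(2 w - 1\right) \left(w^{2} + 1\right); partial fractions split f into directly integrable pieces: \frac{2 w - 7}{6 \left(w^{2} + 1\right)} + \frac{14}{3 \left(2 w - 1\right)} - \frac{8}{3 w}.
Check: d/dw[- \frac{8 \log{\left(w \right)}}{3} + \frac{7 \log{\left(w - \frac{1}{2} \right)}}{3} + \frac{\log{\left(w^{2} + 1 \right)}}{6} - \frac{7 \operatorname{atan}{\left(w \right)}}{6}] = \frac{3 w + 16}{12 w^{4} - 6 w^{3} + 12 w^{2} - 6 w}, which equals f(w).

F(w) = - \frac{8 \log{\left(w \right)}}{3} + \frac{7 \log{\left(w - \frac{1}{2} \right)}}{3} + \frac{\log{\left(w^{2} + 1 \right)}}{6} - \frac{7 \operatorname{atan}{\left(w \right)}}{6} + C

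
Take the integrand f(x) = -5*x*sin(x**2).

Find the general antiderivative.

F(x) = 5*cos(x**2)/2 + C

For F(x) to be correct the identity F'(x) - f(x) = 0 must hold.
Check: d/dx[5*cos(x**2)/2] = -5*x*sin(x**2) = f(x).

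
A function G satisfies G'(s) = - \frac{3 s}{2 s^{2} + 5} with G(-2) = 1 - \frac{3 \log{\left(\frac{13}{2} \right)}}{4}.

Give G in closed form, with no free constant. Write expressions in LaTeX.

G(s) = 1 - \frac{3 \log{\left(s^{2} + \frac{5}{2} \right)}}{4}

G'(s) matches the chain-rule pattern g'(h)*h' with inner function h(s) = s^{2} + \frac{5}{2}; substituting u = h(s) collapses the integral.
A general antiderivative is - \frac{3 \log{\left(s^{2} + \frac{5}{2} \right)}}{4} + C.
The condition gives C = 1 - \frac{3 \log{\left(\frac{13}{2} \right)}}{4} - (- \frac{3 \log{\left(\frac{13}{2} \right)}}{4}) = 1.
So G(s) = 1 - \frac{3 \log{\left(s^{2} + \frac{5}{2} \right)}}{4}.
Check: d/ds[1 - \frac{3 \log{\left(s^{2} + \frac{5}{2} \right)}}{4}] = - \frac{3 s}{2 s^{2} + 5} = G'(s).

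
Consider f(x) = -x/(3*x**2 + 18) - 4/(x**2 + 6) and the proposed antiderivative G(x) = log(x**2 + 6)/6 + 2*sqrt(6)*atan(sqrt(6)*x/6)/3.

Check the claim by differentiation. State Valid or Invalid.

d/dx[G] = (x + 12)/(3*x**2 + 18)
d/dx[G] - f(x) = (2*x + 24)/(3*x**2 + 18) != 0.

Invalid: d/dx[G] - f = (2*x + 24)/(3*x**2 + 18), which is not 0.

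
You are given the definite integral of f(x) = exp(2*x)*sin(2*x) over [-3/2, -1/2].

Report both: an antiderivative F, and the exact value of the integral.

Check any antiderivative F(x) by computing F'(x) and comparing it with f(x).
F(x) = exp(2*x)*sin(2*x)/4 - exp(2*x)*cos(2*x)/4 is an antiderivative of f.
Check: d/dx[exp(2*x)*sin(2*x)/4 - exp(2*x)*cos(2*x)/4] = exp(2*x)*sin(2*x) = f(x).
F(-1/2) = -exp(-1)*sin(1)/4 - exp(-1)*cos(1)/4; F(-3/2) = -exp(-3)*sin(3)/4 - exp(-3)*cos(3)/4.
Integral = F(-1/2) - F(-3/2) = -exp(-1)*sin(1)/4 - exp(-1)*cos(1)/4 + exp(-3)*cos(3)/4 + exp(-3)*sin(3)/4.

Antiderivative: F(x) = exp(2*x)*sin(2*x)/4 - exp(2*x)*cos(2*x)/4; value = -exp(-1)*sin(1)/4 - exp(-1)*cos(1)/4 + exp(-3)*cos(3)/4 + exp(-3)*sin(3)/4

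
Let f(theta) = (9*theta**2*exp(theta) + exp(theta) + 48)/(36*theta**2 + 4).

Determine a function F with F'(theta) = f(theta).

An antiderivative is F(theta) = exp(theta)/4 + 4*atan(3*theta).

A first test for any F(theta): its theta-derivative must equal f(theta) identically.
Check: d/dtheta[exp(theta)/4 + 4*atan(3*theta)] = (9*theta**2*exp(theta) + exp(theta) + 48)/(36*theta**2 + 4) = f(theta).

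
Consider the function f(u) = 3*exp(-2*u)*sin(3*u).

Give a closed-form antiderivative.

An antiderivative is F(u) = -6*exp(-2*u)*sin(3*u)/13 - 9*exp(-2*u)*cos(3*u)/13.

A candidate is checked by its d/du: the result must match f(u).
Check: d/du[-6*exp(-2*u)*sin(3*u)/13 - 9*exp(-2*u)*cos(3*u)/13] = 3*exp(-2*u)*sin(3*u) = f(u).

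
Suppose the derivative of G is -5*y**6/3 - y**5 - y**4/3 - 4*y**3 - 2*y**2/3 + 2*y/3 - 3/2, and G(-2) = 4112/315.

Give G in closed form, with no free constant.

The integrand splits into summands that can be handled one at a time.
A general antiderivative is -5*y**7/21 - y**6/6 - y**5/15 - y**4 - 2*y**3/9 + y**2/3 - 3*y/2 + C.
The condition gives C = 4112/315 - (3797/315) = 1.
So G(y) = -5*y**7/21 - y**6/6 - y**5/15 - y**4 - 2*y**3/9 + y**2/3 - 3*y/2 + 1.
Check: d/dy[-5*y**7/21 - y**6/6 - y**5/15 - y**4 - 2*y**3/9 + y**2/3 - 3*y/2 + 1] = -5*y**6/3 - y**5 - y**4/3 - 4*y**3 - 2*y**2/3 + 2*y/3 - 3/2 = G'(y).

G(y) = -5*y**7/21 - y**6/6 - y**5/15 - y**4 - 2*y**3/9 + y**2/3 - 3*y/2 + 1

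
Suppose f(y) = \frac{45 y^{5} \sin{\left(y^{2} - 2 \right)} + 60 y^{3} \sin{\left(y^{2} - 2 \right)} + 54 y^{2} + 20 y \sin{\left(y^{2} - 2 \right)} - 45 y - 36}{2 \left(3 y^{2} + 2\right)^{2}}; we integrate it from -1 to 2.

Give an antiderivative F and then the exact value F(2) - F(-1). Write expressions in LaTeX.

Antiderivative: F(y) = \frac{\frac{5}{4} - 3 y}{y^{2} + \frac{2}{3}} - \frac{5 \cos{\left(y^{2} - 2 \right)}}{4}; value = - \frac{999}{280} - \frac{5 \cos{\left(2 \right)}}{4} + \frac{5 \cos{\left(1 \right)}}{4}

A first test for any F(y): its y-derivative must equal f(y) identically.
F(y) = \frac{\frac{5}{4} - 3 y}{y^{2} + \frac{2}{3}} - \frac{5 \cos{\left(y^{2} - 2 \right)}}{4} is an antiderivative of f.
Check: d/dy[\frac{\frac{5}{4} - 3 y}{y^{2} + \frac{2}{3}} - \frac{5 \cos{\left(y^{2} - 2 \right)}}{4}] = \frac{45 y^{5} \sin{\left(y^{2} - 2 \right)} + 60 y^{3} \sin{\left(y^{2} - 2 \right)} + 54 y^{2} + 20 y \sin{\left(y^{2} - 2 \right)} - 45 y - 36}{18 y^{4} + 24 y^{2} + 8}, which equals f(y).
F(2) = - \frac{57}{56} - \frac{5 \cos{\left(2 \right)}}{4}; F(-1) = \frac{51}{20} - \frac{5 \cos{\left(1 \right)}}{4}.
Integral = F(2) - F(-1) = - \frac{999}{280} - \frac{5 \cos{\left(2 \right)}}{4} + \frac{5 \cos{\left(1 \right)}}{4}.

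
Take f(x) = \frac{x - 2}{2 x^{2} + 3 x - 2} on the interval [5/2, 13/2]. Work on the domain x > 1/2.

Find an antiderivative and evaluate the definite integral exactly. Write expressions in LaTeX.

The denominator factors as \left(x + 2\right) \left(2 x - 1\right); partial fractions split f into directly integrable pieces: - \frac{3}{5 \left(2 x - 1\right)} + \frac{4}{5 \left(x + 2\right)}.
F(x) = - \frac{3 \log{\left(x - \frac{1}{2} \right)}}{10} + \frac{4 \log{\left(x + 2 \right)}}{5} is an antiderivative of f.
Check: d/dx[- \frac{3 \log{\left(x - \frac{1}{2} \right)}}{10} + \frac{4 \log{\left(x + 2 \right)}}{5}] = \frac{x - 2}{2 x^{2} + 3 x - 2} = f(x).
F(13/2) = - \frac{3 \log{\left(6 \right)}}{10} + \frac{4 \log{\left(\frac{17}{2} \right)}}{5}; F(5/2) = - \frac{3 \log{\left(2 \right)}}{10} + \frac{4 \log{\left(\frac{9}{2} \right)}}{5}.
Integral = F(13/2) - F(5/2) = - \frac{4 \log{\left(\frac{9}{2} \right)}}{5} - \frac{3 \log{\left(6 \right)}}{10} + \frac{3 \log{\left(2 \right)}}{10} + \frac{4 \log{\left(\frac{17}{2} \right)}}{5}.

Antiderivative: F(x) = - \frac{3 \log{\left(x - \frac{1}{2} \right)}}{10} + \frac{4 \log{\left(x + 2 \right)}}{5}; value = - \frac{4 \log{\left(\frac{9}{2} \right)}}{5} - \frac{3 \log{\left(6 \right)}}{10} + \frac{3 \log{\left(2 \right)}}{10} + \frac{4 \log{\left(\frac{17}{2} \right)}}{5}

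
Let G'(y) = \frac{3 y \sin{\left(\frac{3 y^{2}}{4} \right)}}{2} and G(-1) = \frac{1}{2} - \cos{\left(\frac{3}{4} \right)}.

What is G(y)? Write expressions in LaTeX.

The substitution u = \frac{3 y^{2}}{4} works: G'(y) is exactly (dG/du)*(du/dy) for that inner function.
A general antiderivative is - \cos{\left(\frac{3 y^{2}}{4} \right)} + C.
The condition gives C = \frac{1}{2} - \cos{\left(\frac{3}{4} \right)} - (- \cos{\left(\frac{3}{4} \right)}) = \frac{1}{2}.
So G(y) = - \frac{2 \cos{\left(\frac{3 y^{2}}{4} \right)} - 1}{2}.
Check: d/dy[- \frac{2 \cos{\left(\frac{3 y^{2}}{4} \right)} - 1}{2}] = \frac{3 y \sin{\left(\frac{3 y^{2}}{4} \right)}}{2} = G'(y).

G(y) = - \frac{2 \cos{\left(\frac{3 y^{2}}{4} \right)} - 1}{2}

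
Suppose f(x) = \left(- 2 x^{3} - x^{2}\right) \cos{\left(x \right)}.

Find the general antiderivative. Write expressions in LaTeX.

An antiderivative F(x) passes only if d/dx[F] lands on f(x) exactly.
Check: d/dx[- 2 x^{3} \sin{\left(x \right)} - x^{2} \sin{\left(x \right)} - 6 x^{2} \cos{\left(x \right)} + 12 x \sin{\left(x \right)} - 2 x \cos{\left(x \right)} + 2 \sin{\left(x \right)} + 12 \cos{\left(x \right)}] = - 2 x^{3} \cos{\left(x \right)} - x^{2} \cos{\left(x \right)}, which equals f(x).

F(x) = - 2 x^{3} \sin{\left(x \right)} - x^{2} \sin{\left(x \right)} - 6 x^{2} \cos{\left(x \right)} + 12 x \sin{\left(x \right)} - 2 x \cos{\left(x \right)} + 2 \sin{\left(x \right)} + 12 \cos{\left(x \right)} + C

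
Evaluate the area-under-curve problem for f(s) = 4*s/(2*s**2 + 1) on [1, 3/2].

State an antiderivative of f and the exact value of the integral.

f matches the chain-rule pattern g'(h)*h' with inner function h(s) = 2*s**2 + 1; substituting u = h(s) collapses the integral.
F(s) = log(2*s**2 + 1) is an antiderivative of f.
Check: d/ds[log(2*s**2 + 1)] = 4*s/(2*s**2 + 1) = f(s).
F(3/2) = log(11/2); F(1) = log(3).
Integral = F(3/2) - F(1) = -log(3) + log(11/2).

Antiderivative: F(s) = log(2*s**2 + 1); value = -log(3) + log(11/2)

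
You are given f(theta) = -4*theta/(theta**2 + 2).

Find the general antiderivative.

The substitution u = theta**2/2 + 1 works: f is exactly (dF/du)*(du/dtheta) for that inner function.
Check: d/dtheta[-2*log(theta**2/2 + 1)] = -4*theta/(theta**2 + 2) = f(theta).

F(theta) = -2*log(theta**2/2 + 1) + C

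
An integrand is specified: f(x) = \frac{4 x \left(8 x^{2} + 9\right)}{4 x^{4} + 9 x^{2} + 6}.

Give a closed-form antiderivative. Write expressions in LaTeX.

The substitution u = \frac{2 x^{4}}{3} + \frac{3 x^{2}}{2} + 1 works: f is exactly (dF/du)*(du/dx) for that inner function.
Check: d/dx[2 \log{\left(\frac{2 x^{4}}{3} + \frac{3 x^{2}}{2} + 1 \right)}] = \frac{32 x^{3} + 36 x}{4 x^{4} + 9 x^{2} + 6}, which equals f(x).

An antiderivative is F(x) = 2 \log{\left(\frac{2 x^{4}}{3} + \frac{3 x^{2}}{2} + 1 \right)}.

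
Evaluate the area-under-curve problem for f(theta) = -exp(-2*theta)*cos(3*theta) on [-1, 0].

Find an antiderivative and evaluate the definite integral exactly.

A first test for any F(theta): its theta-derivative must equal f(theta) identically.
F(theta) = -3*exp(-2*theta)*sin(3*theta)/13 + 2*exp(-2*theta)*cos(3*theta)/13 is an antiderivative of f.
Check: d/dtheta[-3*exp(-2*theta)*sin(3*theta)/13 + 2*exp(-2*theta)*cos(3*theta)/13] = -exp(-2*theta)*cos(3*theta) = f(theta).
F(0) = 2/13; F(-1) = 2*exp(2)*cos(3)/13 + 3*exp(2)*sin(3)/13.
Integral = F(0) - F(-1) = -3*exp(2)*sin(3)/13 + 2/13 - 2*exp(2)*cos(3)/13.

Antiderivative: F(theta) = -3*exp(-2*theta)*sin(3*theta)/13 + 2*exp(-2*theta)*cos(3*theta)/13; value = -3*exp(2)*sin(3)/13 + 2/13 - 2*exp(2)*cos(3)/13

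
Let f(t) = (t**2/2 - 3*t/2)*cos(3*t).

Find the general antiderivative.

F(t) = t**2*sin(3*t)/6 - t*sin(3*t)/2 + t*cos(3*t)/9 - sin(3*t)/27 - cos(3*t)/6 + C

Whatever form F(t) takes, F'(t) = f(t) is non-negotiable.
Check: d/dt[t**2*sin(3*t)/6 - t*sin(3*t)/2 + t*cos(3*t)/9 - sin(3*t)/27 - cos(3*t)/6] = t**2*cos(3*t)/2 - 3*t*cos(3*t)/2, which equals f(t).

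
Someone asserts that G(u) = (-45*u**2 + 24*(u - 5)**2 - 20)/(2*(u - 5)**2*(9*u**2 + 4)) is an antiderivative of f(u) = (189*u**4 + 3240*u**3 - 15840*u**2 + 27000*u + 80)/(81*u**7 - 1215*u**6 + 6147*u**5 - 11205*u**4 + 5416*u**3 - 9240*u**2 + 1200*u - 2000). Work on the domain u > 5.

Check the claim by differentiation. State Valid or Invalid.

d/du[G] = (189*u**4 + 3240*u**3 - 15840*u**2 + 27000*u + 80)/(81*u**7 - 1215*u**6 + 6147*u**5 - 11205*u**4 + 5416*u**3 - 9240*u**2 + 1200*u - 2000)
This equals f(u) exactly, so the claim holds.

Valid - differentiating G returns exactly f.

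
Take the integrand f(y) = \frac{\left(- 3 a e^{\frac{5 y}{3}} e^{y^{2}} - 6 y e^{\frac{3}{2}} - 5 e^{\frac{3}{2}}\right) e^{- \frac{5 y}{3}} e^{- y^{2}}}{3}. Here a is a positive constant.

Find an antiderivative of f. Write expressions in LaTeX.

An antiderivative is F(y) = - a y + e^{- y^{2} - \frac{5 y}{3} + \frac{3}{2}}.

An antiderivative F(y) passes only if d/dy[F] lands on f(y) exactly.
Check: d/dy[- a y + e^{- y^{2} - \frac{5 y}{3} + \frac{3}{2}}] = \frac{\left(- \frac{3 a e^{\frac{5 y}{3}} e^{y^{2}}}{e^{\frac{3}{2}}} - 6 y - 5\right) e^{\frac{3}{2}} e^{- \frac{5 y}{3}} e^{- y^{2}}}{3}, which equals f(y).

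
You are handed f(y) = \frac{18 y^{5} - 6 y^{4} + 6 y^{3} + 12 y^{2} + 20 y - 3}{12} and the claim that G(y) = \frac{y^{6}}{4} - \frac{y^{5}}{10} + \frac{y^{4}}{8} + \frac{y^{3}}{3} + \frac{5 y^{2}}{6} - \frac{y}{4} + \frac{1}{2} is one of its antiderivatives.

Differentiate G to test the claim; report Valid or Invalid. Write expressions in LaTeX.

Valid - the claim checks out under differentiation.

d/dy[G] = \frac{3 y^{5}}{2} - \frac{y^{4}}{2} + \frac{y^{3}}{2} + y^{2} + \frac{5 y}{3} - \frac{1}{4}
This equals f(y) exactly, so the claim holds.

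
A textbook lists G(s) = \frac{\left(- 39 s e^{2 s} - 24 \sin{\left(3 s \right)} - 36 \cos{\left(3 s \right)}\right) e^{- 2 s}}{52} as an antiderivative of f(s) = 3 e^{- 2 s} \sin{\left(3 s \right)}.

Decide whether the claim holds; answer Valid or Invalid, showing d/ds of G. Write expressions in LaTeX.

d/ds[G] = \frac{\left(- 3 e^{2 s} + 12 \sin{\left(3 s \right)}\right) e^{- 2 s}}{4}
d/ds[G] - f(s) = - \frac{3}{4} != 0.

Invalid: d/ds[G] - f = - \frac{3}{4}, which is not 0.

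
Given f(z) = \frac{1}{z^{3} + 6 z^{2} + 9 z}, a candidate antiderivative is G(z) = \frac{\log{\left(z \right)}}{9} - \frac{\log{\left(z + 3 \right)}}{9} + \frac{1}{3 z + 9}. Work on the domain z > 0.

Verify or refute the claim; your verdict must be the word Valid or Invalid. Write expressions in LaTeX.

d/dz[G] = \frac{1}{z^{3} + 6 z^{2} + 9 z}
This equals f(z) exactly, so the claim holds.

Valid: G'(z) = f(z).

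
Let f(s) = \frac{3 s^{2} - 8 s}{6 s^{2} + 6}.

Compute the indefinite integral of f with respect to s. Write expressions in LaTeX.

F(s) = \frac{s}{2} - \frac{2 \log{\left(s^{2} + 1 \right)}}{3} - \frac{\operatorname{atan}{\left(s \right)}}{2} + C

A first test for any F(s): its s-derivative must equal f(s) identically.
Check: d/ds[\frac{s}{2} - \frac{2 \log{\left(s^{2} + 1 \right)}}{3} - \frac{\operatorname{atan}{\left(s \right)}}{2}] = \frac{3 s^{2} - 8 s}{6 s^{2} + 6} = f(s).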